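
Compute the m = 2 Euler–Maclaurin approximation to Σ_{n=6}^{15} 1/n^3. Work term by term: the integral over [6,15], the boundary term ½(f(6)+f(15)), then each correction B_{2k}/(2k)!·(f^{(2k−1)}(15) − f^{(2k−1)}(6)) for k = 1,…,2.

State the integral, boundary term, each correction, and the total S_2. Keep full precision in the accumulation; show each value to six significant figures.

S_2 ≈ 0.0143158

∫_6^15 1/x^3 dx evaluates to 0.0116667.
Endpoint term: (f(6) + f(15))/2 = (0.00462963 + 0.000296296)/2 = 0.00246296.
Integral + boundary = 0.0141296.
k=1: B_{2}/(2)! × [f^{(1)}(15) − f^{(1)}(6)] = 1/12 × (-5.92593e-05 − (-0.00231481)) = 0.000187963.
Running total after k=1: 0.0143176.
k=2: B_{4}/(4)! × [f^{(3)}(15) − f^{(3)}(6)] = −1/720 × (-5.26749e-06 − (-0.00128601)) = -1.77881e-06.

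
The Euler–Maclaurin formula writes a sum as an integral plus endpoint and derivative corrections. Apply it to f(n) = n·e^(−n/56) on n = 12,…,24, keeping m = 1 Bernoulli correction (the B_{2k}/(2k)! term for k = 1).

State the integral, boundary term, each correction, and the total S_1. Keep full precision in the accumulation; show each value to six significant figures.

The integral term ∫_12^24 x·e^(−x/56) dx = 155.057.
½[f(12) + f(24)] = ½[9.68541 + 15.6345] = 12.6600.
Running total after boundary: 167.717.
k=1: B_{2}/(2)! × [f^{(1)}(24) − f^{(1)}(12)] = 1/12 × (0.372251 − 0.634164) = -0.0218261.

S_1 ≈ 167.696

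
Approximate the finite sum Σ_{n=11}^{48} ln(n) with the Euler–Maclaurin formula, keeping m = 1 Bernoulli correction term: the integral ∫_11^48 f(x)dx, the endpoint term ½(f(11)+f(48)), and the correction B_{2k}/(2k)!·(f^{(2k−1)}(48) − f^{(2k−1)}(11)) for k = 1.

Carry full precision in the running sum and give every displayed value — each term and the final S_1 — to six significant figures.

S_1 ≈ 125.570

∫_11^48 ln(x) dx evaluates to 122.441.
½[f(11) + f(48)] = ½[2.39790 + 3.87120] = 3.13455.
Running total after boundary: 125.575.
k=1: B_{2}/(2)! × [f^{(1)}(48) − f^{(1)}(11)] = 1/12 × (0.0208333 − 0.0909091) = -0.00583965.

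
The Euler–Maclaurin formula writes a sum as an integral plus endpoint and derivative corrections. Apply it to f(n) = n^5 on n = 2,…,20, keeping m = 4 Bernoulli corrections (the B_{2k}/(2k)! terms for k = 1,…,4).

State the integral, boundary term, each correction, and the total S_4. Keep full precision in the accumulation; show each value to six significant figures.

S_4 ≈ 1.23333e+07

Integral: ∫_2^20 x^5 dx = 1.06667e+07.
½[f(2) + f(20)] = ½[32.0000 + 3.20000e+06] = 1.60002e+06.
So far: 1.22667e+07.
Order-1 term: 1/12 · (800000 − 80.0000) = 66660.0.
After k=1: 1.23333e+07.
Order-2 term: −1/720 · (24000.0 − 240.000) = -33.0000.
After k=2: 1.23333e+07.
Order-3 term: 1/30240 · (120.000 − 120.000) = 0.00000.
After k=3: 1.23333e+07.
Order-4 term: −1/1209600 · (0.00000 − 0.00000) = 0.00000.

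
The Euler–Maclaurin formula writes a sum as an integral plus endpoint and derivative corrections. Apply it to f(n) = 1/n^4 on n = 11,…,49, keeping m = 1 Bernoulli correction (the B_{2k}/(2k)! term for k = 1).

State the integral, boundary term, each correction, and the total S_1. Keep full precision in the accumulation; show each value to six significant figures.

S_1 ≈ 0.000283911

Integral: ∫_11^49 1/x^4 dx = 0.000247605.
Boundary: ½(f(11) + f(49)) = ½(6.83013e-05 + 1.73467e-07) = 3.42374e-05.
So far: 0.000281842.
Correction k=1: B_{2}/2! · (f^{(1)}(49) − f^{(1)}(11)) = 1/12 · (-1.41605e-08 − (-2.48369e-05)) = 2.06856e-06.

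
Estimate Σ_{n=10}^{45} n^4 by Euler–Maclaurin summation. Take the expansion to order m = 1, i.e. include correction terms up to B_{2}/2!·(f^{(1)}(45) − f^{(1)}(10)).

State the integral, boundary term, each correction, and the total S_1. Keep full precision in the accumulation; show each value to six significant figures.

S_1 ≈ 3.89710e+07

The integral term ∫_10^45 x^4 dx = 3.68856e+07.
½[f(10) + f(45)] = ½[10000.0 + 4.10062e+06] = 2.05531e+06.
Running total after boundary: 3.89409e+07.
Order-1 term: 1/12 · (364500 − 4000.00) = 30041.7.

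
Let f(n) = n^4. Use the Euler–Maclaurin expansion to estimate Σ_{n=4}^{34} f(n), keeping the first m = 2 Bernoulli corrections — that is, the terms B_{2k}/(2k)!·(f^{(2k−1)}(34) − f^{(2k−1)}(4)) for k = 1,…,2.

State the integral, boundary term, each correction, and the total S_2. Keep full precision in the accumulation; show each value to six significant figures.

S_2 ≈ 9.76826e+06

∫_4^34 x^4 dx evaluates to 9.08688e+06.
Endpoint term: (f(4) + f(34))/2 = (256.000 + 1.33634e+06)/2 = 668296.
So far: 9.75518e+06.
Order-1 term: 1/12 · (157216 − 256.000) = 13080.0.
Partial sum through k=1: 9.76826e+06.
Order-2 term: −1/720 · (816.000 − 96.0000) = -1.00000.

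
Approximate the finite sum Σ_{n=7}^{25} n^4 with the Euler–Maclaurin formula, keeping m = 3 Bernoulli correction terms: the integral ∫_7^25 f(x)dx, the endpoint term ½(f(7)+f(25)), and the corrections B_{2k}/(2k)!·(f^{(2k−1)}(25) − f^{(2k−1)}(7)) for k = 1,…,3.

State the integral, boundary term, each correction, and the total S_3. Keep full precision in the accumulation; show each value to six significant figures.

∫_7^25 x^4 dx evaluates to 1.94976e+06.
Endpoint term: (f(7) + f(25))/2 = (2401.00 + 390625)/2 = 196513.
Integral + boundary = 2.14628e+06.
k=1: B_{2}/(2)! × [f^{(1)}(25) − f^{(1)}(7)] = 1/12 × (62500.0 − 1372.00) = 5094.00.
Running total after k=1: 2.15137e+06.
k=2: B_{4}/(4)! × [f^{(3)}(25) − f^{(3)}(7)] = −1/720 × (600.000 − 168.000) = -0.600000.
Running total after k=2: 2.15137e+06.
k=3: B_{6}/(6)! × [f^{(5)}(25) − f^{(5)}(7)] = 1/30240 × (0.00000 − 0.00000) = 0.00000.

S_3 ≈ 2.15137e+06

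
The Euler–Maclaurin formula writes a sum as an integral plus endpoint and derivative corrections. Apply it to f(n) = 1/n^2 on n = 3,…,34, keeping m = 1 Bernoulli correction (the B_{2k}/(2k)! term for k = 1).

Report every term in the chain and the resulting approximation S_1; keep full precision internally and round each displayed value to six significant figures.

S_1 ≈ 0.366078

Integral: ∫_3^34 1/x^2 dx = 0.303922.
Boundary: ½(f(3) + f(34)) = ½(0.111111 + 0.000865052) = 0.0559881.
Integral + boundary = 0.359910.
Correction k=1: B_{2}/2! · (f^{(1)}(34) − f^{(1)}(3)) = 1/12 · (-5.08854e-05 − (-0.0740741)) = 0.00616860.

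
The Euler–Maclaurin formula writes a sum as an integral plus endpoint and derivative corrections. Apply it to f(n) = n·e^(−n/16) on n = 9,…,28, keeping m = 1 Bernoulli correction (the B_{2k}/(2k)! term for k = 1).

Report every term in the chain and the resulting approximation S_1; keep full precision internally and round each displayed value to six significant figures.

S_1 ≈ 110.541

The integral term ∫_9^28 x·e^(−x/16) dx = 105.576.
½[f(9) + f(28)] = ½[5.12805 + 4.86567] = 4.99686.
So far: 110.573.
k=1: B_{2}/(2)! × [f^{(1)}(28) − f^{(1)}(9)] = 1/12 × (-0.130330 − 0.249280) = -0.0316342.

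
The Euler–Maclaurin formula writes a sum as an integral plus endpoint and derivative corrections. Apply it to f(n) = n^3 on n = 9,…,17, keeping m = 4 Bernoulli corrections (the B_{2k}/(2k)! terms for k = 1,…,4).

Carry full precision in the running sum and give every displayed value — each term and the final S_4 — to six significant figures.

The integral term ∫_9^17 x^3 dx = 19240.0.
Boundary: ½(f(9) + f(17)) = ½(729.000 + 4913.00) = 2821.00.
Integral + boundary = 22061.0.
Order-1 term: 1/12 · (867.000 − 243.000) = 52.0000.
After k=1: 22113.0.
Order-2 term: −1/720 · (6.00000 − 6.00000) = 0.00000.
After k=2: 22113.0.
Order-3 term: 1/30240 · (0.00000 − 0.00000) = 0.00000.
After k=3: 22113.0.
Order-4 term: −1/1209600 · (0.00000 − 0.00000) = 0.00000.

S_4 ≈ 22113.0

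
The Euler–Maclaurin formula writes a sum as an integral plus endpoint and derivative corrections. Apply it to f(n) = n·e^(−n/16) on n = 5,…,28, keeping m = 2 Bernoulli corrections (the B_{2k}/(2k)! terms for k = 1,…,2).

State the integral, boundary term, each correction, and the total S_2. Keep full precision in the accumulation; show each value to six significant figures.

S_2 ≈ 127.695

∫_5^28 x·e^(−x/16) dx evaluates to 123.486.
Boundary: ½(f(5) + f(28)) = ½(3.65808 + 4.86567) = 4.26187.
So far: 127.748.
Correction k=1: B_{2}/2! · (f^{(1)}(28) − f^{(1)}(5)) = 1/12 · (-0.130330 − 0.502986) = -0.0527764.
Running total after k=1: 127.695.
Correction k=2: B_{4}/4! · (f^{(3)}(28) − f^{(3)}(5)) = −1/720 · (0.000848506 − 0.00768054) = 9.48893e-06.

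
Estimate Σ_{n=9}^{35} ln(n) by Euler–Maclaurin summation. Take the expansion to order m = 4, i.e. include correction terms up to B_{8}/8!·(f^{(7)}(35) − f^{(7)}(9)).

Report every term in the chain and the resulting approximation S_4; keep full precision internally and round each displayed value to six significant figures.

The integral term ∫_9^35 ln(x) dx = 78.6622.
Endpoint term: (f(9) + f(35))/2 = (2.19722 + 3.55535)/2 = 2.87629.
Integral + boundary = 81.5384.
Order-1 term: 1/12 · (0.0285714 − 0.111111) = -0.00687831.
Running total after k=1: 81.5316.
Order-2 term: −1/720 · (4.66472e-05 − 0.00274348) = 3.74561e-06.
Running total after k=2: 81.5316.
Order-3 term: 1/30240 · (4.56952e-07 − 0.000406442) = -1.34254e-08.
Running total after k=3: 81.5316.
Order-4 term: −1/1209600 · (1.11907e-08 − 0.000150534) = 1.24440e-10.

S_4 ≈ 81.5316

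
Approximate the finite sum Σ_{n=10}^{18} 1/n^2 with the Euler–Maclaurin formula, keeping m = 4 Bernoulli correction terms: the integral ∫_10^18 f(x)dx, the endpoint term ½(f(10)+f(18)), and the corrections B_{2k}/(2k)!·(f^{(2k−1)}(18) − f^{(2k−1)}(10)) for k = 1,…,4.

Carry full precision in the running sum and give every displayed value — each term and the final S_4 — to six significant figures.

S_4 ≈ 0.0511254

Integral: ∫_10^18 1/x^2 dx = 0.0444444.
½[f(10) + f(18)] = ½[0.0100000 + 0.00308642] = 0.00654321.
Integral + boundary = 0.0509877.
Order-1 term: 1/12 · (-0.000342936 − (-0.00200000)) = 0.000138089.
After k=1: 0.0511257.
Order-2 term: −1/720 · (-1.27013e-05 − (-0.000240000)) = -3.15693e-07.
After k=2: 0.0511254.
Order-3 term: 1/30240 · (-1.17605e-06 − (-7.20000e-05)) = 2.34206e-09.
After k=3: 0.0511254.
Order-4 term: −1/1209600 · (-2.03268e-07 − (-4.03200e-05)) = -3.31653e-11.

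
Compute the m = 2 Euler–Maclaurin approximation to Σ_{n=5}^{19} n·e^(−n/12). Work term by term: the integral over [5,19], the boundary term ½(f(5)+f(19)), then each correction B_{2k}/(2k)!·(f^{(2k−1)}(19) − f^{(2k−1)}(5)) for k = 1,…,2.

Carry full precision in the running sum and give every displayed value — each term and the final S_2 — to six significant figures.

S_2 ≈ 61.6737

∫_5^19 x·e^(−x/12) dx evaluates to 58.1173.
Endpoint term: (f(5) + f(19))/2 = (3.29620 + 3.90050)/2 = 3.59835.
So far: 61.7157.
Order-1 term: 1/12 · (-0.119752 − 0.384557) = -0.0420258.
Running total after k=1: 61.6737.
Order-2 term: −1/720 · (0.00201963 − 0.0118267) = 1.36209e-05.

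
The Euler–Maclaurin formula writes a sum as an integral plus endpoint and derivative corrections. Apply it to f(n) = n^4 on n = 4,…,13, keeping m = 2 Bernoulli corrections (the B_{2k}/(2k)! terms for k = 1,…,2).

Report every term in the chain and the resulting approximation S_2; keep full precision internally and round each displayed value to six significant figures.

The integral term ∫_4^13 x^4 dx = 74053.8.
Boundary: ½(f(4) + f(13)) = ½(256.000 + 28561.0) = 14408.5.
Integral + boundary = 88462.3.
k=1: B_{2}/(2)! × [f^{(1)}(13) − f^{(1)}(4)] = 1/12 × (8788.00 − 256.000) = 711.000.
After k=1: 89173.3.
k=2: B_{4}/(4)! × [f^{(3)}(13) − f^{(3)}(4)] = −1/720 × (312.000 − 96.0000) = -0.300000.

S_2 ≈ 89173.0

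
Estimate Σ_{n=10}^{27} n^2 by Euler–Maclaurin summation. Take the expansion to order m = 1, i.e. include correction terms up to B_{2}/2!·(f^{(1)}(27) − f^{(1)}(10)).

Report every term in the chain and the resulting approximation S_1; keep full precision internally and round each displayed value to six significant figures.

S_1 ≈ 6645.00

Integral: ∫_10^27 x^2 dx = 6227.67.
½[f(10) + f(27)] = ½[100.000 + 729.000] = 414.500.
So far: 6642.17.
Order-1 term: 1/12 · (54.0000 − 20.0000) = 2.83333.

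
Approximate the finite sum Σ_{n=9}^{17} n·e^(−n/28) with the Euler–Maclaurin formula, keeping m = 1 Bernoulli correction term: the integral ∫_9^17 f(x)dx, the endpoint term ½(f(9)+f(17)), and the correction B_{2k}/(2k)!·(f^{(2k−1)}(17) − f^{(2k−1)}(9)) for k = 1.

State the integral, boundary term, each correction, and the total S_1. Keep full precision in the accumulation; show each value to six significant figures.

S_1 ≈ 72.5071

∫_9^17 x·e^(−x/28) dx evaluates to 64.6355.
Endpoint term: (f(9) + f(17))/2 = (6.52601 + 9.26339)/2 = 7.89470.
So far: 72.5302.
Order-1 term: 1/12 · (0.214070 − 0.492041) = -0.0231642.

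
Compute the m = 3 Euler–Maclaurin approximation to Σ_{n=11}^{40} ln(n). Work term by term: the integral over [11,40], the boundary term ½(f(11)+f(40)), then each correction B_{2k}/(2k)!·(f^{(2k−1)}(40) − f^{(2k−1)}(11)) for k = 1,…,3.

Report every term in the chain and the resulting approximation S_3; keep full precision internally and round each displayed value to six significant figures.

S_3 ≈ 95.2162

Integral: ∫_11^40 ln(x) dx = 92.1783.
½[f(11) + f(40)] = ½[2.39790 + 3.68888] = 3.04339.
Integral + boundary = 95.2217.
Correction k=1: B_{2}/2! · (f^{(1)}(40) − f^{(1)}(11)) = 1/12 · (0.0250000 − 0.0909091) = -0.00549242.
After k=1: 95.2162.
Correction k=2: B_{4}/4! · (f^{(3)}(40) − f^{(3)}(11)) = −1/720 · (3.12500e-05 − 0.00150263) = 2.04358e-06.
After k=2: 95.2162.
Correction k=3: B_{6}/6! · (f^{(5)}(40) − f^{(5)}(11)) = 1/30240 · (2.34375e-07 − 0.000149021) = -4.92020e-09.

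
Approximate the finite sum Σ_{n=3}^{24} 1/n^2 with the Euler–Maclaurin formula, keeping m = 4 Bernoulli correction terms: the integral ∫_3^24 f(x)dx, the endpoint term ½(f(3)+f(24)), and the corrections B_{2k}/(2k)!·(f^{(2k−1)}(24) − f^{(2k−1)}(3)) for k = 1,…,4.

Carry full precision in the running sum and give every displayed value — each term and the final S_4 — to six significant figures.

S_4 ≈ 0.354123

∫_3^24 1/x^2 dx evaluates to 0.291667.
½[f(3) + f(24)] = ½[0.111111 + 0.00173611] = 0.0564236.
Integral + boundary = 0.348090.
Correction k=1: B_{2}/2! · (f^{(1)}(24) − f^{(1)}(3)) = 1/12 · (-0.000144676 − (-0.0740741)) = 0.00616078.
After k=1: 0.354251.
Correction k=2: B_{4}/4! · (f^{(3)}(24) − f^{(3)}(3)) = −1/720 · (-3.01408e-06 − (-0.0987654)) = -0.000137170.
After k=2: 0.354114.
Correction k=3: B_{6}/6! · (f^{(5)}(24) − f^{(5)}(3)) = 1/30240 · (-1.56983e-07 − (-0.329218)) = 1.08868e-05.
After k=3: 0.354125.
Correction k=4: B_{8}/8! · (f^{(7)}(24) − f^{(7)}(3)) = −1/1209600 · (-1.52623e-08 − (-2.04847)) = -1.69351e-06.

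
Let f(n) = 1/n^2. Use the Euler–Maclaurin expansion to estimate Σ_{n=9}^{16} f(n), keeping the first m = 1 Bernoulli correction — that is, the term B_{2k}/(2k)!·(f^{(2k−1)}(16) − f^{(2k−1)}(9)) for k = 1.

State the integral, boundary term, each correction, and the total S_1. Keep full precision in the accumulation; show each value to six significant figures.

Integral: ∫_9^16 1/x^2 dx = 0.0486111.
Boundary: ½(f(9) + f(16)) = ½(0.0123457 + 0.00390625) = 0.00812596.
Running total after boundary: 0.0567371.
Correction k=1: B_{2}/2! · (f^{(1)}(16) − f^{(1)}(9)) = 1/12 · (-0.000488281 − (-0.00274348)) = 0.000187934.

S_1 ≈ 0.0569250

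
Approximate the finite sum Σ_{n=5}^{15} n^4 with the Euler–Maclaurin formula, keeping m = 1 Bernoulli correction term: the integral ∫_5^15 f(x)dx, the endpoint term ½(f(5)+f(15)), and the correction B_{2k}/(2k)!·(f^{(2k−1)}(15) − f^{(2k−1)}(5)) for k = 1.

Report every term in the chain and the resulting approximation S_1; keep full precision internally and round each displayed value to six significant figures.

∫_5^15 x^4 dx evaluates to 151250.
½[f(5) + f(15)] = ½[625.000 + 50625.0] = 25625.0.
So far: 176875.
Order-1 term: 1/12 · (13500.0 − 500.000) = 1083.33.

S_1 ≈ 177958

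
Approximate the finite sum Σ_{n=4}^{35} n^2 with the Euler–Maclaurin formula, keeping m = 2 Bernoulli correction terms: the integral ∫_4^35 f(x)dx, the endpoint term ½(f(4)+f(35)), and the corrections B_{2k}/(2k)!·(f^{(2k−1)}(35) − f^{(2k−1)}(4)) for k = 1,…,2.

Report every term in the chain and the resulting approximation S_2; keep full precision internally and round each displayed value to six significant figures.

Integral: ∫_4^35 x^2 dx = 14270.3.
½[f(4) + f(35)] = ½[16.0000 + 1225.00] = 620.500.
So far: 14890.8.
Order-1 term: 1/12 · (70.0000 − 8.00000) = 5.16667.
After k=1: 14896.0.
Order-2 term: −1/720 · (0.00000 − 0.00000) = 0.00000.

S_2 ≈ 14896.0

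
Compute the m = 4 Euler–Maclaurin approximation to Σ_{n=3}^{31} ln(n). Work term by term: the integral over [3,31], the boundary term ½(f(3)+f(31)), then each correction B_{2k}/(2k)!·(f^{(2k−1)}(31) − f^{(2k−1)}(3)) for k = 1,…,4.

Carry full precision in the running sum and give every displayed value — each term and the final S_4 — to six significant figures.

S_4 ≈ 77.3991

Integral: ∫_3^31 ln(x) dx = 75.1578.
½[f(3) + f(31)] = ½[1.09861 + 3.43399] = 2.26630.
Integral + boundary = 77.4241.
Correction k=1: B_{2}/2! · (f^{(1)}(31) − f^{(1)}(3)) = 1/12 · (0.0322581 − 0.333333) = -0.0250896.
After k=1: 77.3990.
Correction k=2: B_{4}/4! · (f^{(3)}(31) − f^{(3)}(3)) = −1/720 · (6.71344e-05 − 0.0740741) = 0.000102787.
After k=2: 77.3991.
Correction k=3: B_{6}/6! · (f^{(5)}(31) − f^{(5)}(3)) = 1/30240 · (8.38306e-07 − 0.0987654) = -3.26602e-06.
After k=3: 77.3991.
Correction k=4: B_{8}/8! · (f^{(7)}(31) − f^{(7)}(3)) = −1/1209600 · (2.61698e-08 − 0.329218) = 2.72171e-07.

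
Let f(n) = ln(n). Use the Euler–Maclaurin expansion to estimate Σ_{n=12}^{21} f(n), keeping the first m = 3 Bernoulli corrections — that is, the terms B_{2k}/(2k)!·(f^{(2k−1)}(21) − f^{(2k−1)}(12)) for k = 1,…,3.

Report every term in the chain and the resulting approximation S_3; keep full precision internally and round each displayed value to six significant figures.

S_3 ≈ 27.8778

∫_12^21 ln(x) dx evaluates to 25.1161.
Boundary: ½(f(12) + f(21)) = ½(2.48491 + 3.04452) = 2.76471.
Integral + boundary = 27.8808.
Order-1 term: 1/12 · (0.0476190 − 0.0833333) = -0.00297619.
After k=1: 27.8778.
Order-2 term: −1/720 · (0.000215959 − 0.00115741) = 1.30757e-06.
After k=2: 27.8778.
Order-3 term: 1/30240 · (5.87645e-06 − 9.64506e-05) = -2.99518e-09.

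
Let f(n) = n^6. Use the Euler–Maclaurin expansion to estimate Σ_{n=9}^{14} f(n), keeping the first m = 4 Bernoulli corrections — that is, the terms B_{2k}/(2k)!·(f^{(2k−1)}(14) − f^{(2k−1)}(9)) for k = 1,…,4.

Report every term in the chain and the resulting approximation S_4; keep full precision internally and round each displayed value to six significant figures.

S_4 ≈ 1.86453e+07

The integral term ∫_9^14 x^6 dx = 1.43758e+07.
Boundary: ½(f(9) + f(14)) = ½(531441 + 7.52954e+06) = 4.03049e+06.
Running total after boundary: 1.84063e+07.
Order-1 term: 1/12 · (3.22694e+06 − 354294) = 239388.
After k=1: 1.86457e+07.
Order-2 term: −1/720 · (329280 − 87480.0) = -335.833.
After k=2: 1.86453e+07.
Order-3 term: 1/30240 · (10080.0 − 6480.00) = 0.119048.
After k=3: 1.86453e+07.
Order-4 term: −1/1209600 · (0.00000 − 0.00000) = 0.00000.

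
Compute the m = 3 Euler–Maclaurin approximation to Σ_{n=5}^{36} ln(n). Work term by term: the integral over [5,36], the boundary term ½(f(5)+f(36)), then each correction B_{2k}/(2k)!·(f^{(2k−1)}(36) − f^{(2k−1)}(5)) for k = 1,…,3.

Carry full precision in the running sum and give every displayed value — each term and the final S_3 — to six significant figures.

∫_5^36 ln(x) dx evaluates to 89.9595.
Boundary: ½(f(5) + f(36)) = ½(1.60944 + 3.58352) = 2.59648.
So far: 92.5560.
Order-1 term: 1/12 · (0.0277778 − 0.200000) = -0.0143519.
After k=1: 92.5416.
Order-2 term: −1/720 · (4.28669e-05 − 0.0160000) = 2.21627e-05.
After k=2: 92.5416.
Order-3 term: 1/30240 · (3.96916e-07 − 0.00768000) = -2.53955e-07.

S_3 ≈ 92.5416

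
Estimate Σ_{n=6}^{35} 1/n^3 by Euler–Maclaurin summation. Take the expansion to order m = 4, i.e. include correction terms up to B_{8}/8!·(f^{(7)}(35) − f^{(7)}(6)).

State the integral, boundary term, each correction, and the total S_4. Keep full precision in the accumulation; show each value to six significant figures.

S_4 ≈ 0.0159982

Integral: ∫_6^35 1/x^3 dx = 0.0134807.
Boundary: ½(f(6) + f(35)) = ½(0.00462963 + 2.33236e-05) = 0.00232648.
So far: 0.0158072.
k=1: B_{2}/(2)! × [f^{(1)}(35) − f^{(1)}(6)] = 1/12 × (-1.99917e-06 − (-0.00231481)) = 0.000192735.
After k=1: 0.0159999.
k=2: B_{4}/(4)! × [f^{(3)}(35) − f^{(3)}(6)] = −1/720 × (-3.26395e-08 − (-0.00128601)) = -1.78608e-06.
After k=2: 0.0159982.
k=3: B_{6}/(6)! × [f^{(5)}(35) − f^{(5)}(6)] = 1/30240 × (-1.11907e-09 − (-0.00150034)) = 4.96145e-08.
After k=3: 0.0159982.
k=4: B_{8}/(8)! × [f^{(7)}(35) − f^{(7)}(6)] = −1/1209600 × (-6.57737e-11 − (-0.00300069)) = -2.48073e-09.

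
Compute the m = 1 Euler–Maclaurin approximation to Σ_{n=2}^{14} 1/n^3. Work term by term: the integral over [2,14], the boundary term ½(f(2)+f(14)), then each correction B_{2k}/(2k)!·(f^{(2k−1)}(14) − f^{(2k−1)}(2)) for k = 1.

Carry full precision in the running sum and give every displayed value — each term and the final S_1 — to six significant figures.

S_1 ≈ 0.200750

∫_2^14 1/x^3 dx evaluates to 0.122449.
½[f(2) + f(14)] = ½[0.125000 + 0.000364431] = 0.0626822.
Integral + boundary = 0.185131.
Correction k=1: B_{2}/2! · (f^{(1)}(14) − f^{(1)}(2)) = 1/12 · (-7.80925e-05 − (-0.187500)) = 0.0156185.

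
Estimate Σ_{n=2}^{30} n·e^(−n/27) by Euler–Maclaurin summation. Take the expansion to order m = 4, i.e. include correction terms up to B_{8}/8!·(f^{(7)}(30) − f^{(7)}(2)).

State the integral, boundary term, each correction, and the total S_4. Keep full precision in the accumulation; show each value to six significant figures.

S_4 ≈ 226.260

Integral: ∫_2^30 x·e^(−x/27) dx = 220.468.
Endpoint term: (f(2) + f(30))/2 = (1.85721 + 9.87579)/2 = 5.86650.
Integral + boundary = 226.335.
k=1: B_{2}/(2)! × [f^{(1)}(30) − f^{(1)}(2)] = 1/12 × (-0.0365770 − 0.859818) = -0.0746995.
Partial sum through k=1: 226.260.
k=2: B_{4}/(4)! × [f^{(3)}(30) − f^{(3)}(2)] = −1/720 × (0.000852962 − 0.00372706) = 3.99180e-06.
Partial sum through k=2: 226.260.
k=3: B_{6}/(6)! × [f^{(5)}(30) − f^{(5)}(2)] = 1/30240 × (2.40891e-06 − 8.60722e-06) = -2.04970e-10.
Partial sum through k=3: 226.260.
k=4: B_{8}/(8)! × [f^{(7)}(30) − f^{(7)}(2)] = −1/1209600 × (5.00382e-09 − 1.66007e-08) = 9.58734e-15.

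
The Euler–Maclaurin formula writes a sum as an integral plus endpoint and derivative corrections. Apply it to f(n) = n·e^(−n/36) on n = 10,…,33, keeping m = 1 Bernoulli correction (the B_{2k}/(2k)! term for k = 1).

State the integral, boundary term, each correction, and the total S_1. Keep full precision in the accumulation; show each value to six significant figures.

∫_10^33 x·e^(−x/36) dx evaluates to 261.136.
Boundary: ½(f(10) + f(33)) = ½(7.57465 + 13.1950) = 10.3848.
Running total after boundary: 271.521.
Order-1 term: 1/12 · (0.0333208 − 0.547058) = -0.0428114.

S_1 ≈ 271.478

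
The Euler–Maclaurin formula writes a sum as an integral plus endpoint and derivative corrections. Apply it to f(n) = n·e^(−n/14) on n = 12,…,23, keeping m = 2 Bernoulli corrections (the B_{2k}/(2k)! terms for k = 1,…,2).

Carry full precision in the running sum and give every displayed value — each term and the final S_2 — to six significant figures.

Integral: ∫_12^23 x·e^(−x/14) dx = 54.2767.
Boundary: ½(f(12) + f(23)) = ½(5.09247 + 4.44881) = 4.77064.
So far: 59.0474.
Correction k=1: B_{2}/2! · (f^{(1)}(23) − f^{(1)}(12)) = 1/12 · (-0.124346 − 0.0606247) = -0.0154142.
After k=1: 59.0320.
Correction k=2: B_{4}/4! · (f^{(3)}(23) − f^{(3)}(12)) = −1/720 · (0.00133932 − 0.00463964) = 4.58378e-06.

S_2 ≈ 59.0320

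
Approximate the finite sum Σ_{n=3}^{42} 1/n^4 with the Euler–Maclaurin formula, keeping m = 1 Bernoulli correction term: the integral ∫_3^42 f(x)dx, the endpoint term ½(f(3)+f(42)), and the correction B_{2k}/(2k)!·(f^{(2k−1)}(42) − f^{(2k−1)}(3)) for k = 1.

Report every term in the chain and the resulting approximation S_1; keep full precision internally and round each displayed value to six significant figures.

S_1 ≈ 0.0198859

The integral term ∫_3^42 1/x^4 dx = 0.0123412.
Endpoint term: (f(3) + f(42))/2 = (0.0123457 + 3.21368e-07)/2 = 0.00617300.
Integral + boundary = 0.0185142.
k=1: B_{2}/(2)! × [f^{(1)}(42) − f^{(1)}(3)] = 1/12 × (-3.06065e-08 − (-0.0164609)) = 0.00137174.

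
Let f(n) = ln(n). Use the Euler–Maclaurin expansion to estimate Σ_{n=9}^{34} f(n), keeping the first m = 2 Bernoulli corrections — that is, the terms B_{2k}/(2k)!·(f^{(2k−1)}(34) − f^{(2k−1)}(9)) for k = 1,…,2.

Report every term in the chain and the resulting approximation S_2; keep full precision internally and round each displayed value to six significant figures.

The integral term ∫_9^34 ln(x) dx = 75.1212.
Boundary: ½(f(9) + f(34)) = ½(2.19722 + 3.52636) = 2.86179.
Integral + boundary = 77.9830.
k=1: B_{2}/(2)! × [f^{(1)}(34) − f^{(1)}(9)] = 1/12 × (0.0294118 − 0.111111) = -0.00680828.
After k=1: 77.9762.
k=2: B_{4}/(4)! × [f^{(3)}(34) − f^{(3)}(9)] = −1/720 × (5.08854e-05 − 0.00274348) = 3.73972e-06.

S_2 ≈ 77.9762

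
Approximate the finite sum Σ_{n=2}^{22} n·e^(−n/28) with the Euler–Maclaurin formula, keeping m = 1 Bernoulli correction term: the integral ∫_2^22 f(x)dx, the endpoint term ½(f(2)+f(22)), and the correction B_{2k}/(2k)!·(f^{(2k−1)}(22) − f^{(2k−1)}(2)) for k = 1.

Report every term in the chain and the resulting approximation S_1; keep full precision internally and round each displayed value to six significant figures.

S_1 ≈ 149.862

Integral: ∫_2^22 x·e^(−x/28) dx = 143.981.
½[f(2) + f(22)] = ½[1.86213 + 10.0275] = 5.94480.
Running total after boundary: 149.926.
k=1: B_{2}/(2)! × [f^{(1)}(22) − f^{(1)}(2)] = 1/12 × (0.0976701 − 0.864558) = -0.0639073.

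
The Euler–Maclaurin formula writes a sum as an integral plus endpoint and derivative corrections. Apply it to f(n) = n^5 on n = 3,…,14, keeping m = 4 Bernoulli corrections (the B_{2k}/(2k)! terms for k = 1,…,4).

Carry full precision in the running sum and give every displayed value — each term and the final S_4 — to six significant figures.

S_4 ≈ 1.53979e+06

∫_3^14 x^5 dx evaluates to 1.25480e+06.
½[f(3) + f(14)] = ½[243.000 + 537824] = 269034.
Running total after boundary: 1.52383e+06.
Order-1 term: 1/12 · (192080 − 405.000) = 15972.9.
After k=1: 1.53981e+06.
Order-2 term: −1/720 · (11760.0 − 540.000) = -15.5833.
After k=2: 1.53979e+06.
Order-3 term: 1/30240 · (120.000 − 120.000) = 0.00000.
After k=3: 1.53979e+06.
Order-4 term: −1/1209600 · (0.00000 − 0.00000) = 0.00000.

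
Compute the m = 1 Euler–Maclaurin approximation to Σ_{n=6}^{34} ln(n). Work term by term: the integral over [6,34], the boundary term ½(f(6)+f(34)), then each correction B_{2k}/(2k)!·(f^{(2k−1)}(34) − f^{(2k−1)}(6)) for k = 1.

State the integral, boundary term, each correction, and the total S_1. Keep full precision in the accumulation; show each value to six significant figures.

S_1 ≈ 83.7933

The integral term ∫_6^34 ln(x) dx = 81.1457.
Boundary: ½(f(6) + f(34)) = ½(1.79176 + 3.52636) = 2.65906.
Integral + boundary = 83.8048.
Order-1 term: 1/12 · (0.0294118 − 0.166667) = -0.0114379.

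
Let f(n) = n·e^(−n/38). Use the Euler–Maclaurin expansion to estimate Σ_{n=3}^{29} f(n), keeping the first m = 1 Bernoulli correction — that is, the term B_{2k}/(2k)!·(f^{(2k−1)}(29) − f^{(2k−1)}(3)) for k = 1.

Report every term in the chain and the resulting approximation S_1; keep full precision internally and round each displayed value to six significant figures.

S_1 ≈ 260.890

Integral: ∫_3^29 x·e^(−x/38) dx = 252.805.
½[f(3) + f(29)] = ½[2.77227 + 13.5196] = 8.14592.
Running total after boundary: 260.951.
k=1: B_{2}/(2)! × [f^{(1)}(29) − f^{(1)}(3)] = 1/12 × (0.110414 − 0.851134) = -0.0617267.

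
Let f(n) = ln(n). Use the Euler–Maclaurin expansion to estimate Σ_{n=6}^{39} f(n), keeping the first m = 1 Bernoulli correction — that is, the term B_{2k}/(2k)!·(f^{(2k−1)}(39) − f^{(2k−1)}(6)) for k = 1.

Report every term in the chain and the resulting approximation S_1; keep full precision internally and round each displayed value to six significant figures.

S_1 ≈ 101.844

The integral term ∫_6^39 ln(x) dx = 99.1283.
Boundary: ½(f(6) + f(39)) = ½(1.79176 + 3.66356) = 2.72766.
Integral + boundary = 101.856.
Order-1 term: 1/12 · (0.0256410 − 0.166667) = -0.0117521.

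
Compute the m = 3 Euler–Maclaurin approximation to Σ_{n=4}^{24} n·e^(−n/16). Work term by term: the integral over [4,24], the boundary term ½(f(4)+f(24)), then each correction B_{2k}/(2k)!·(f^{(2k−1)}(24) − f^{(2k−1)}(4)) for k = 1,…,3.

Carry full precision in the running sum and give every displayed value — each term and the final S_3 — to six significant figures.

The integral term ∫_4^24 x·e^(−x/16) dx = 106.413.
Endpoint term: (f(4) + f(24))/2 = (3.11520 + 5.35512)/2 = 4.23516.
So far: 110.648.
Order-1 term: 1/12 · (-0.111565 − 0.584101) = -0.0579721.
Running total after k=1: 110.590.
Order-2 term: −1/720 · (0.00130740 − 0.00836602) = 9.80364e-06.
Running total after k=2: 110.590.
Order-3 term: 1/30240 · (1.19164e-05 − 5.64469e-05) = -1.47257e-09.

S_3 ≈ 110.590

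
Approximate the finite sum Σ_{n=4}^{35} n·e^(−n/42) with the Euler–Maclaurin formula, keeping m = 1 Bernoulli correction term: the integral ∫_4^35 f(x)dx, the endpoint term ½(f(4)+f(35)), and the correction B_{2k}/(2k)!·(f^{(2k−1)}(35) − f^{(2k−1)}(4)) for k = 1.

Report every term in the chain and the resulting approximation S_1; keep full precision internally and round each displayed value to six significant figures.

S_1 ≈ 360.361

Integral: ∫_4^35 x·e^(−x/42) dx = 351.000.
½[f(4) + f(35)] = ½[3.63663 + 15.2109] = 9.42378.
Running total after boundary: 360.423.
Order-1 term: 1/12 · (0.0724330 − 0.822570) = -0.0625114.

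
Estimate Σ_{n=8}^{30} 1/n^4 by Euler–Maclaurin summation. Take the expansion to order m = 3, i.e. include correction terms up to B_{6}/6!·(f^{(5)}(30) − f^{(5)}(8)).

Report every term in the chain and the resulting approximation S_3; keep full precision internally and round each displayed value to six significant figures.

S_3 ≈ 0.000771465

∫_8^30 1/x^4 dx evaluates to 0.000638696.
Endpoint term: (f(8) + f(30))/2 = (0.000244141 + 1.23457e-06)/2 = 0.000122688.
Integral + boundary = 0.000761384.
Order-1 term: 1/12 · (-1.64609e-07 − (-0.000122070)) = 1.01588e-05.
Running total after k=1: 0.000771542.
Order-2 term: −1/720 · (-5.48697e-09 − (-5.72205e-05)) = -7.94652e-08.
Running total after k=2: 0.000771463.
Order-3 term: 1/30240 · (-3.41411e-10 − (-5.00679e-05)) = 1.65567e-09.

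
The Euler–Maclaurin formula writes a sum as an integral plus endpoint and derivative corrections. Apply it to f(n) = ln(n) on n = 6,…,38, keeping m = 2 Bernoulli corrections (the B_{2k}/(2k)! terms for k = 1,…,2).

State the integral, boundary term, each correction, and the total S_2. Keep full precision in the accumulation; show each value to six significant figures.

S_2 ≈ 98.1807

The integral term ∫_6^38 ln(x) dx = 95.4777.
½[f(6) + f(38)] = ½[1.79176 + 3.63759] = 2.71467.
Running total after boundary: 98.1924.
k=1: B_{2}/(2)! × [f^{(1)}(38) − f^{(1)}(6)] = 1/12 × (0.0263158 − 0.166667) = -0.0116959.
Partial sum through k=1: 98.1807.
k=2: B_{4}/(4)! × [f^{(3)}(38) − f^{(3)}(6)] = −1/720 × (3.64485e-05 − 0.00925926) = 1.28095e-05.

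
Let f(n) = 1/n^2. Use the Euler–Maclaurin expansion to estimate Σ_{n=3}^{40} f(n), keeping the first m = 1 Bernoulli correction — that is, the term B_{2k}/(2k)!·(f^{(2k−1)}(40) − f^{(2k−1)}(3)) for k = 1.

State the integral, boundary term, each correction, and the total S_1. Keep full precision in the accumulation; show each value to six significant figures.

Integral: ∫_3^40 1/x^2 dx = 0.308333.
Endpoint term: (f(3) + f(40))/2 = (0.111111 + 0.000625000)/2 = 0.0558681.
Integral + boundary = 0.364201.
Correction k=1: B_{2}/2! · (f^{(1)}(40) − f^{(1)}(3)) = 1/12 · (-3.12500e-05 − (-0.0740741)) = 0.00617024.

S_1 ≈ 0.370372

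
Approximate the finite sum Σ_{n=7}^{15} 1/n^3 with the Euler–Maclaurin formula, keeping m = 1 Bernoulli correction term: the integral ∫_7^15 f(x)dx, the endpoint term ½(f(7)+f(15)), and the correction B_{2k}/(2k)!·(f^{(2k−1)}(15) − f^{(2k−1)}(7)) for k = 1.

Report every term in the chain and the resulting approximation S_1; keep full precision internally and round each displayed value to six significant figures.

S_1 ≈ 0.00968692

∫_7^15 1/x^3 dx evaluates to 0.00798186.
½[f(7) + f(15)] = ½[0.00291545 + 0.000296296] = 0.00160587.
Running total after boundary: 0.00958773.
Correction k=1: B_{2}/2! · (f^{(1)}(15) − f^{(1)}(7)) = 1/12 · (-5.92593e-05 − (-0.00124948)) = 9.91850e-05.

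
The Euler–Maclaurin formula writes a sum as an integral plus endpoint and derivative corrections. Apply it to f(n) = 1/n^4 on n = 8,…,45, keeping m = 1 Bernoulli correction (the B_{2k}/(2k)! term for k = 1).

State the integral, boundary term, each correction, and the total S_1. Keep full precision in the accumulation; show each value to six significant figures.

The integral term ∫_8^45 1/x^4 dx = 0.000647384.
Endpoint term: (f(8) + f(45))/2 = (0.000244141 + 2.43865e-07)/2 = 0.000122192.
Integral + boundary = 0.000769576.
Order-1 term: 1/12 · (-2.16769e-08 − (-0.000122070)) = 1.01707e-05.

S_1 ≈ 0.000779747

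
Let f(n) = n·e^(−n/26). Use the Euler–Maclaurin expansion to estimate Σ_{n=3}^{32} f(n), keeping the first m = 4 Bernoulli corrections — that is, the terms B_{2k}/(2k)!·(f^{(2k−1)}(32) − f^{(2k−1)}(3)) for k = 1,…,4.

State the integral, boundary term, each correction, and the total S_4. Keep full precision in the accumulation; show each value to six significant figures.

Integral: ∫_3^32 x·e^(−x/26) dx = 231.393.
Endpoint term: (f(3) + f(32))/2 = (2.67307 + 9.34617)/2 = 6.00962.
So far: 237.403.
Order-1 term: 1/12 · (-0.0674003 − 0.788213) = -0.0713011.
After k=1: 237.332.
Order-2 term: −1/720 · (0.000764401 − 0.00380216) = 4.21911e-06.
After k=2: 237.332.
Order-3 term: 1/30240 · (2.40903e-06 − 9.52415e-06) = -2.35288e-10.
After k=3: 237.332.
Order-4 term: −1/1209600 · (5.45458e-09 − 1.98577e-08) = 1.19073e-14.

S_4 ≈ 237.332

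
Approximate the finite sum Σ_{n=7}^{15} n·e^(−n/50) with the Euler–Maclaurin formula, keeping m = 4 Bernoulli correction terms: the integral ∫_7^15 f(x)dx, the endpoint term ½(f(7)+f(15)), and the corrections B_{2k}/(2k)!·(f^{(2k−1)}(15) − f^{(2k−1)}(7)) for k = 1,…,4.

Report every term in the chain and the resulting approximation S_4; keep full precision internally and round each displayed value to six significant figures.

∫_7^15 x·e^(−x/50) dx evaluates to 70.0118.
Boundary: ½(f(7) + f(15)) = ½(6.08551 + 11.1123) = 8.59889.
So far: 78.6106.
k=1: B_{2}/(2)! × [f^{(1)}(15) − f^{(1)}(7)] = 1/12 × (0.518573 − 0.747648) = -0.0190896.
After k=1: 78.5916.
k=2: B_{4}/(4)! × [f^{(3)}(15) − f^{(3)}(7)] = −1/720 × (0.000800084 − 0.000994546) = 2.70086e-07.
After k=2: 78.5916.
k=3: B_{6}/(6)! × [f^{(5)}(15) − f^{(5)}(7)] = 1/30240 × (5.57095e-07 − 6.76013e-07) = -3.93246e-12.
After k=3: 78.5916.
k=4: B_{8}/(8)! × [f^{(7)}(15) − f^{(7)}(7)] = −1/1209600 × (3.17663e-10 − 3.81683e-10) = 5.29267e-17.

S_4 ≈ 78.5916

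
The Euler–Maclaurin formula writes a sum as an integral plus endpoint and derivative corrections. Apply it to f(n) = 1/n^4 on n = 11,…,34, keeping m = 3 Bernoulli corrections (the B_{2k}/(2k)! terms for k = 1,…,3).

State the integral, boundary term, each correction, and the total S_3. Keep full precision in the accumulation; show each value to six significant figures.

S_3 ≈ 0.000278536

∫_11^34 1/x^4 dx evaluates to 0.000241957.
Endpoint term: (f(11) + f(34))/2 = (6.83013e-05 + 7.48315e-07)/2 = 3.45248e-05.
So far: 0.000276482.
Correction k=1: B_{2}/2! · (f^{(1)}(34) − f^{(1)}(11)) = 1/12 · (-8.80370e-08 − (-2.48369e-05)) = 2.06240e-06.
Partial sum through k=1: 0.000278545.
Correction k=2: B_{4}/4! · (f^{(3)}(34) − f^{(3)}(11)) = −1/720 · (-2.28470e-09 − (-6.15790e-06)) = -8.54946e-09.
Partial sum through k=2: 0.000278536.
Correction k=3: B_{6}/6! · (f^{(5)}(34) − f^{(5)}(11)) = 1/30240 · (-1.10677e-10 − (-2.84994e-06)) = 9.42403e-11.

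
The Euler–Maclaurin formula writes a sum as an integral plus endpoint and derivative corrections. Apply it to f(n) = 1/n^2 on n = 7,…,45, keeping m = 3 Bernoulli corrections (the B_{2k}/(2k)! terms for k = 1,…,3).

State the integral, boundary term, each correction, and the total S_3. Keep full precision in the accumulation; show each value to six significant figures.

S_3 ≈ 0.131568

Integral: ∫_7^45 1/x^2 dx = 0.120635.
½[f(7) + f(45)] = ½[0.0204082 + 0.000493827] = 0.0104510.
Integral + boundary = 0.131086.
k=1: B_{2}/(2)! × [f^{(1)}(45) − f^{(1)}(7)] = 1/12 × (-2.19479e-05 − (-0.00583090)) = 0.000484080.
Partial sum through k=1: 0.131570.
k=2: B_{4}/(4)! × [f^{(3)}(45) − f^{(3)}(7)] = −1/720 × (-1.30061e-07 − (-0.00142798)) = -1.98312e-06.
Partial sum through k=2: 0.131568.
k=3: B_{6}/(6)! × [f^{(5)}(45) − f^{(5)}(7)] = 1/30240 × (-1.92684e-09 − (-0.000874271)) = 2.89110e-08.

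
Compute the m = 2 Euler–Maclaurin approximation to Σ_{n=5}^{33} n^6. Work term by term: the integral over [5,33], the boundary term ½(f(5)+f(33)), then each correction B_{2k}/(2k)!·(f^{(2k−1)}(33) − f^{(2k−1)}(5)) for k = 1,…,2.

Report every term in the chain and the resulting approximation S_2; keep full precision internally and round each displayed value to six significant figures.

S_2 ≈ 6.75364e+09

Integral: ∫_5^33 x^6 dx = 6.08834e+09.
Boundary: ½(f(5) + f(33)) = ½(15625.0 + 1.29147e+09) = 6.45742e+08.
Integral + boundary = 6.73408e+09.
Order-1 term: 1/12 · (2.34812e+08 − 18750.0) = 1.95661e+07.
Running total after k=1: 6.75365e+09.
Order-2 term: −1/720 · (4.31244e+06 − 15000.0) = -5968.67.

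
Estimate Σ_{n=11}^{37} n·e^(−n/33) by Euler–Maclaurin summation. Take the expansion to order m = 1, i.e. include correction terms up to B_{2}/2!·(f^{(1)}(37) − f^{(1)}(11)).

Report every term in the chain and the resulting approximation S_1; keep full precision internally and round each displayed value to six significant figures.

The integral term ∫_11^37 x·e^(−x/33) dx = 287.610.
Endpoint term: (f(11) + f(37))/2 = (7.88184 + 12.0577)/2 = 9.96979.
Integral + boundary = 297.580.
Correction k=1: B_{2}/2! · (f^{(1)}(37) − f^{(1)}(11)) = 1/12 · (-0.0395012 − 0.477688) = -0.0430991.

S_1 ≈ 297.537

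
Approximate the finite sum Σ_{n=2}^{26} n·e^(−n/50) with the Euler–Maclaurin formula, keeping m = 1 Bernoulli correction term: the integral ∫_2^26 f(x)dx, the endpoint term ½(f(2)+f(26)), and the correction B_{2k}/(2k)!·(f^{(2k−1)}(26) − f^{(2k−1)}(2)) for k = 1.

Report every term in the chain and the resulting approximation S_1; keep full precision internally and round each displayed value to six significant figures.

S_1 ≈ 247.511

Integral: ∫_2^26 x·e^(−x/50) dx = 238.874.
Endpoint term: (f(2) + f(26))/2 = (1.92158 + 15.4575)/2 = 8.68956.
Running total after boundary: 247.564.
k=1: B_{2}/(2)! × [f^{(1)}(26) − f^{(1)}(2)] = 1/12 × (0.285370 − 0.922358) = -0.0530823.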